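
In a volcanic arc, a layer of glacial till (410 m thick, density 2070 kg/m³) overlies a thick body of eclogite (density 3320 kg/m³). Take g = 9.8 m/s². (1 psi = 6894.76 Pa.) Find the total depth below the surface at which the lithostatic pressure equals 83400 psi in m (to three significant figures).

Pressure at base of upper layers: 2070×9.8×410 = 8.317×10^6 Pa = 1206 psi
Remaining pressure to be supplied by eclogite: 5.750×10^8 − 8.317×10^6 = 5.667×10^8 Pa
Additional depth in eclogite = 5.667×10^8 Pa / (3320 kg/m³ × 9.8 m/s²) = 17418 m
Total depth = 410 m + 17418 m = 17828 m

17800 m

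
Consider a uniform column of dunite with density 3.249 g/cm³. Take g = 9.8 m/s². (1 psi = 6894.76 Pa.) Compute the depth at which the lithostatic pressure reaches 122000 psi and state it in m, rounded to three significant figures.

h = P/(ρg) = 122000 psi / (3249 kg/m³ × 9.8 m/s²) = 8.412×10^8 Pa / 31840 Pa/m = 26418 m

26400 m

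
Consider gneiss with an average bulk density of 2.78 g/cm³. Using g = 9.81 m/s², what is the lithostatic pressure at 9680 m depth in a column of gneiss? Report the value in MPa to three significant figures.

264 MPa

gneiss: 2780 kg/m³ × 9.81 m/s² × 9680 m = 2.640×10^8 Pa = 264.0 MPa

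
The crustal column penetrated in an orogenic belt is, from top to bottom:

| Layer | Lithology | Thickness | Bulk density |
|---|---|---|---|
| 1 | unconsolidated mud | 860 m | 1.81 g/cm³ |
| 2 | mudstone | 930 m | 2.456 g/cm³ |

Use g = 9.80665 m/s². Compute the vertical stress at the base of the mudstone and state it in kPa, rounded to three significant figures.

37700 kPa

unconsolidated mud: 1810 kg/m³ × 9.80665 m/s² × 860 m = 1.527×10^7 Pa = 15265 kPa
mudstone: 2456 kg/m³ × 9.80665 m/s² × 930 m = 2.240×10^7 Pa = 22399 kPa
Total = 15265 + 22399 = 37664 kPa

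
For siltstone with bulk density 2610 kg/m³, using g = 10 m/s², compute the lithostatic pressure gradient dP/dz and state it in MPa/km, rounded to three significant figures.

dP/dz = ρg = 2610 kg/m³ × 10 m/s² = 26100 Pa/m
= 26100 Pa/m × (1 MPa/km / 1000.0 Pa/m) = 26.100 MPa/km

26.1 MPa/km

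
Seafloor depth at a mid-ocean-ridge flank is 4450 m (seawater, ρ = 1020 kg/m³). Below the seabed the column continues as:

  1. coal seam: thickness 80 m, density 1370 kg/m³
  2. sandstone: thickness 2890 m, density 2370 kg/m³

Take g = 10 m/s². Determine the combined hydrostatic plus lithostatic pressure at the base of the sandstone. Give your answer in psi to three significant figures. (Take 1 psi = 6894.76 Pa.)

seawater: 1020 kg/m³ × 10 m/s² × 4450 m = 4.539×10^7 Pa = 6583 psi
coal seam: 1370 kg/m³ × 10 m/s² × 80 m = 1.096×10^6 Pa = 159.0 psi
sandstone: 2370 kg/m³ × 10 m/s² × 2890 m = 6.849×10^7 Pa = 9934 psi
Total = 6583 + 159.0 + 9934 = 16676 psi

16700 psi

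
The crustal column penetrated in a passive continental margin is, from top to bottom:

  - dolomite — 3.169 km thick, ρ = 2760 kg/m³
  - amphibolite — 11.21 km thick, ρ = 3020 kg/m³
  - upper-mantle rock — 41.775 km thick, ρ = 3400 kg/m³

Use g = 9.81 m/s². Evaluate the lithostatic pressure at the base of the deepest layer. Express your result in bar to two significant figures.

dolomite: 2760 kg/m³ × 9.81 m/s² × 3169 m = 8.580×10^7 Pa = 858.0 bar
amphibolite: 3020 kg/m³ × 9.81 m/s² × 11210 m = 3.321×10^8 Pa = 3321 bar
upper-mantle rock: 3400 kg/m³ × 9.81 m/s² × 41775 m = 1.393×10^9 Pa = 13934 bar
Total = 858.0 + 3321 + 13934 = 18113 bar

18000 bar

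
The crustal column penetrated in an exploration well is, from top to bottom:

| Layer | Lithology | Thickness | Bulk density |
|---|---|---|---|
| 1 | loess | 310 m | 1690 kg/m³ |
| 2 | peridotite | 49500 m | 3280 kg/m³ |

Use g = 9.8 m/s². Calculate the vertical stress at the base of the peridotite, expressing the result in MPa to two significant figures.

1600 MPa

loess: 1690 kg/m³ × 9.8 m/s² × 310 m = 5.134×10^6 Pa = 5.134 MPa
peridotite: 3280 kg/m³ × 9.8 m/s² × 49500 m = 1.591×10^9 Pa = 1591 MPa
Total = 5.134 + 1591 = 1596.3 MPa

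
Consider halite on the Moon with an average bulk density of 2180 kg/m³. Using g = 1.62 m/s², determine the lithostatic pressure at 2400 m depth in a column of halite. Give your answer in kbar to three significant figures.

0.0848 kbar

halite: 2180 kg/m³ × 1.62 m/s² × 2400 m = 8.476×10^6 Pa = 0.08476 kbar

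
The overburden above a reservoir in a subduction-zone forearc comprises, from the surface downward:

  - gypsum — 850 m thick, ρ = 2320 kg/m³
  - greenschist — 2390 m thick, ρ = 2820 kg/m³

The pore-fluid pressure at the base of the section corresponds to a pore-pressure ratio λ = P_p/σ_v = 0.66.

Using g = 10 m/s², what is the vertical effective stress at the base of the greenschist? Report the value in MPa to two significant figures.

30 MPa

Overburden (lithostatic) stress σ_v:
gypsum: 2320 kg/m³ × 10 m/s² × 850 m = 1.972×10^7 Pa = 19.72 MPa
greenschist: 2820 kg/m³ × 10 m/s² × 2390 m = 6.740×10^7 Pa = 67.40 MPa
Total = 19.72 + 67.40 = 87.118 MPa
Pore pressure P_p = λ·σ_v = 0.66 × 87.12 MPa = 57.50 MPa
Effective stress σ' = σ_v − P_p = 87.12 − 57.50 = 29.620 MPa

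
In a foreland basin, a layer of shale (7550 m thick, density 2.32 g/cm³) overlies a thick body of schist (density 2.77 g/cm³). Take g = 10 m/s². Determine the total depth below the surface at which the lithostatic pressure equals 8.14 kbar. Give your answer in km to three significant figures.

Pressure at base of upper layers: 2320×10×7550 = 1.752×10^8 Pa = 1.752 kbar
Remaining pressure to be supplied by schist: 8.140×10^8 − 1.752×10^8 = 6.388×10^8 Pa
Additional depth in schist = 6.388×10^8 Pa / (2770 kg/m³ × 10 m/s²) = 23063 m
Total depth = 7550 m + 23063 m = 30613 m
= 30.613 km

30.6 km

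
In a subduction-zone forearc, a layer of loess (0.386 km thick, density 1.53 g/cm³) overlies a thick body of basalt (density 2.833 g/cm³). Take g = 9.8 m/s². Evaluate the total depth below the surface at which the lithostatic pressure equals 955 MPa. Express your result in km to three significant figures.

34.6 km

Pressure at base of upper layers: 1530×9.8×386 = 5.788×10^6 Pa = 5.788 MPa
Remaining pressure to be supplied by basalt: 9.550×10^8 − 5.788×10^6 = 9.492×10^8 Pa
Additional depth in basalt = 9.492×10^8 Pa / (2833 kg/m³ × 9.8 m/s²) = 34189 m
Total depth = 386 m + 34189 m = 34575 m
= 34.575 km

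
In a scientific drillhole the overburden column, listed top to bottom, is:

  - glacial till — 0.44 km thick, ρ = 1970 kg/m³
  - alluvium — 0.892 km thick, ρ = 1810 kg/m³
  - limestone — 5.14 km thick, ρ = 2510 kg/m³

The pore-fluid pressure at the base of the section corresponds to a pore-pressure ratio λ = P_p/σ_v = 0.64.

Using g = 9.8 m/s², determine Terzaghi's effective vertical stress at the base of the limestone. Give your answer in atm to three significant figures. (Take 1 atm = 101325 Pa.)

536 atm

Overburden (lithostatic) stress σ_v:
glacial till: 1970 kg/m³ × 9.8 m/s² × 440 m = 8.495×10^6 Pa = 8.495 MPa
alluvium: 1810 kg/m³ × 9.8 m/s² × 892 m = 1.582×10^7 Pa = 15.82 MPa
limestone: 2510 kg/m³ × 9.8 m/s² × 5140 m = 1.264×10^8 Pa = 126.4 MPa
Total = 8.495 + 15.82 + 126.4 = 150.75 MPa
Pore pressure P_p = λ·σ_v = 0.64 × 150.8 MPa = 96.48 MPa
Effective stress σ' = σ_v − P_p = 150.8 − 96.48 = 54.270 MPa = 535.61 atm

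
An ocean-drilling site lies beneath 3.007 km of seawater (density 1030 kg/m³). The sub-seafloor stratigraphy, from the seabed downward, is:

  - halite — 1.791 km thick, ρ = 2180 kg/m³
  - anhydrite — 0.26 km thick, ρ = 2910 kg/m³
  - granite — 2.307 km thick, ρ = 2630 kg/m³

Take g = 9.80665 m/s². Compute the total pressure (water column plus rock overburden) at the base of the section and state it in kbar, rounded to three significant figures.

1.36 kbar

seawater: 1030 kg/m³ × 9.80665 m/s² × 3007 m = 3.037×10^7 Pa = 0.3037 kbar
halite: 2180 kg/m³ × 9.80665 m/s² × 1791 m = 3.829×10^7 Pa = 0.3829 kbar
anhydrite: 2910 kg/m³ × 9.80665 m/s² × 260 m = 7.420×10^6 Pa = 0.07420 kbar
granite: 2630 kg/m³ × 9.80665 m/s² × 2307 m = 5.950×10^7 Pa = 0.5950 kbar
Total = 0.3037 + 0.3829 + 0.07420 + 0.5950 = 1.3558 kbar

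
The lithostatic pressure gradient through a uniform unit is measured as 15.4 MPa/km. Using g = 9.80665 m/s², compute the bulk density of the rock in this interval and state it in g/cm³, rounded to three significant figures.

1.57 g/cm³

ρ = (dP/dz)/g = 15.4 MPa/km / 9.80665 m/s² = 15400 Pa/m / 9.80665 m/s² = 1570.4 kg/m³
= 1.570 g/cm³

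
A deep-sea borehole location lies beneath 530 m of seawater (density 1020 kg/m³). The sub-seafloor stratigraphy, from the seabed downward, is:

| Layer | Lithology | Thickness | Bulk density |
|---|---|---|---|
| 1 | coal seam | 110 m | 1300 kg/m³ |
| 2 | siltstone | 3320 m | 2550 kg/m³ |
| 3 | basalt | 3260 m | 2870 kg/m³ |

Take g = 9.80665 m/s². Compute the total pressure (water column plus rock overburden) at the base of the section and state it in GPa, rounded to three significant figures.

0.181 GPa

seawater: 1020 kg/m³ × 9.80665 m/s² × 530 m = 5.301×10^6 Pa = 5.301×10^-3 GPa
coal seam: 1300 kg/m³ × 9.80665 m/s² × 110 m = 1.402×10^6 Pa = 1.402×10^-3 GPa
siltstone: 2550 kg/m³ × 9.80665 m/s² × 3320 m = 8.302×10^7 Pa = 0.08302 GPa
basalt: 2870 kg/m³ × 9.80665 m/s² × 3260 m = 9.175×10^7 Pa = 0.09175 GPa
Total = 5.301×10^-3 + 1.402×10^-3 + 0.08302 + 0.09175 = 0.18148 GPa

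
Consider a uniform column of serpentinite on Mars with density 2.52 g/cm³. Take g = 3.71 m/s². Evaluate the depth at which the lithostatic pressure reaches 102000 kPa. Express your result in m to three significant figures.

10900 m

h = P/(ρg) = 102000 kPa / (2520 kg/m³ × 3.71 m/s²) = 1.020×10^8 Pa / 9349.2 Pa/m = 10910 m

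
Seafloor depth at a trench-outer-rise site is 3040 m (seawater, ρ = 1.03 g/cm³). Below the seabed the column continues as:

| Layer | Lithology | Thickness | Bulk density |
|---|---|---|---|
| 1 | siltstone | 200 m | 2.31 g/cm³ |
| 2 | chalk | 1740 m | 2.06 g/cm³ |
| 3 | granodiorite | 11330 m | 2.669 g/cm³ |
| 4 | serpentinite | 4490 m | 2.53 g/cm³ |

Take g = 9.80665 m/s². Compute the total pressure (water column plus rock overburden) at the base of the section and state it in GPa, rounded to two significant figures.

0.48 GPa

seawater: 1030 kg/m³ × 9.80665 m/s² × 3040 m = 3.071×10^7 Pa = 0.03071 GPa
siltstone: 2310 kg/m³ × 9.80665 m/s² × 200 m = 4.531×10^6 Pa = 4.531×10^-3 GPa
chalk: 2060 kg/m³ × 9.80665 m/s² × 1740 m = 3.515×10^7 Pa = 0.03515 GPa
granodiorite: 2669 kg/m³ × 9.80665 m/s² × 11330 m = 2.966×10^8 Pa = 0.2966 GPa
serpentinite: 2530 kg/m³ × 9.80665 m/s² × 4490 m = 1.114×10^8 Pa = 0.1114 GPa
Total = 0.03071 + 4.531×10^-3 + 0.03515 + 0.2966 + 0.1114 = 0.47834 GPa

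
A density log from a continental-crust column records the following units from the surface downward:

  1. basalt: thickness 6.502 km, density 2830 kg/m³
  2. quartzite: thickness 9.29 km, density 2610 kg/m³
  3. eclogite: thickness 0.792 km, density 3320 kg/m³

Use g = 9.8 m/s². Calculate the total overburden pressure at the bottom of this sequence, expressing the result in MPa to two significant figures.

440 MPa

basalt: 2830 kg/m³ × 9.8 m/s² × 6502 m = 1.803×10^8 Pa = 180.3 MPa
quartzite: 2610 kg/m³ × 9.8 m/s² × 9290 m = 2.376×10^8 Pa = 237.6 MPa
eclogite: 3320 kg/m³ × 9.8 m/s² × 792 m = 2.577×10^7 Pa = 25.77 MPa
Total = 180.3 + 237.6 + 25.77 = 443.71 MPa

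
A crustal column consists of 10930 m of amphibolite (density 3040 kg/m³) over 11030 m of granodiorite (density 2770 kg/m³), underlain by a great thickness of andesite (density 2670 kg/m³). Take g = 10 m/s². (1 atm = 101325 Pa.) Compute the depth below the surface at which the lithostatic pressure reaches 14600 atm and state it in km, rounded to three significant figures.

Pressure at base of upper layers: 3040×10×10930 + 2770×10×11030 = 6.378×10^8 Pa = 6295 atm
Remaining pressure to be supplied by andesite: 1.479×10^9 − 6.378×10^8 = 8.415×10^8 Pa
Additional depth in andesite = 8.415×10^8 Pa / (2670 kg/m³ × 10 m/s²) = 31518 m
Total depth = 21960 m + 31518 m = 53478 m
= 53.478 km

53.5 km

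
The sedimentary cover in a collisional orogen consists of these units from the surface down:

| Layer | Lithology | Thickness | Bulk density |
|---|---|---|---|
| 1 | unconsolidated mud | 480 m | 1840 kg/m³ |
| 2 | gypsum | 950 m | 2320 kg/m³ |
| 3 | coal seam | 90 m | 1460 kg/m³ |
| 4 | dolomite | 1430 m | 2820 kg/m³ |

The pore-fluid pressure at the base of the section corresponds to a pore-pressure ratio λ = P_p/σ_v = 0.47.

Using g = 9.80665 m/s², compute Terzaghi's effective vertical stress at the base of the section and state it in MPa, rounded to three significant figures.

Overburden (lithostatic) stress σ_v:
unconsolidated mud: 1840 kg/m³ × 9.80665 m/s² × 480 m = 8.661×10^6 Pa = 8.661 MPa
gypsum: 2320 kg/m³ × 9.80665 m/s² × 950 m = 2.161×10^7 Pa = 21.61 MPa
coal seam: 1460 kg/m³ × 9.80665 m/s² × 90 m = 1.289×10^6 Pa = 1.289 MPa
dolomite: 2820 kg/m³ × 9.80665 m/s² × 1430 m = 3.955×10^7 Pa = 39.55 MPa
Total = 8.661 + 21.61 + 1.289 + 39.55 = 71.110 MPa
Pore pressure P_p = λ·σ_v = 0.47 × 71.11 MPa = 33.42 MPa
Effective stress σ' = σ_v − P_p = 71.11 − 33.42 = 37.688 MPa

37.7 MPa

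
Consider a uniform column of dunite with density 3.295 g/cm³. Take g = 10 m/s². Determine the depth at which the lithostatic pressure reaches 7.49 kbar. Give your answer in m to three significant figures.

22700 m

h = P/(ρg) = 7.49 kbar / (3295 kg/m³ × 10 m/s²) = 7.490×10^8 Pa / 32950 Pa/m = 22731 m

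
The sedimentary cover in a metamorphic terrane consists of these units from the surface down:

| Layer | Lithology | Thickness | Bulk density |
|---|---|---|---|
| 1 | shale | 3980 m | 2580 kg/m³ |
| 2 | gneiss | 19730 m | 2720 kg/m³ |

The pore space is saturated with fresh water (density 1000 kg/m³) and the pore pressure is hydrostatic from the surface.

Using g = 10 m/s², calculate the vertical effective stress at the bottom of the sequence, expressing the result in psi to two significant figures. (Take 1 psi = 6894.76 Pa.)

58000 psi

Overburden (lithostatic) stress σ_v:
shale: 2580 kg/m³ × 10 m/s² × 3980 m = 1.027×10^8 Pa = 102.7 MPa
gneiss: 2720 kg/m³ × 10 m/s² × 19730 m = 5.367×10^8 Pa = 536.7 MPa
Total = 102.7 + 536.7 = 639.34 MPa
Pore pressure P_p = 1000 kg/m³ × 10 m/s² × 23710 m = 2.371×10^8 Pa = 237.1 MPa
Effective stress σ' = σ_v − P_p = 639.3 − 237.1 = 402.24 MPa = 58340 psi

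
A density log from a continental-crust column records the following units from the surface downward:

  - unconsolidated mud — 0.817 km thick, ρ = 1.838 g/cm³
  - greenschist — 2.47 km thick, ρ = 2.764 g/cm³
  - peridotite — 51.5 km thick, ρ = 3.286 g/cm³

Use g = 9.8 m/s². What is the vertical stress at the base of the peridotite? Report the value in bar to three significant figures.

17400 bar

unconsolidated mud: 1838 kg/m³ × 9.8 m/s² × 817 m = 1.472×10^7 Pa = 147.2 bar
greenschist: 2764 kg/m³ × 9.8 m/s² × 2470 m = 6.691×10^7 Pa = 669.1 bar
peridotite: 3286 kg/m³ × 9.8 m/s² × 51500 m = 1.658×10^9 Pa = 16584 bar
Total = 147.2 + 669.1 + 16584 = 17401 bar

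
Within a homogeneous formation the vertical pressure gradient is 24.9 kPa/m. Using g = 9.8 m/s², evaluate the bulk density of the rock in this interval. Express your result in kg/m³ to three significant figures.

2540 kg/m³

ρ = (dP/dz)/g = 24.9 kPa/m / 9.8 m/s² = 24900 Pa/m / 9.8 m/s² = 2540.8 kg/m³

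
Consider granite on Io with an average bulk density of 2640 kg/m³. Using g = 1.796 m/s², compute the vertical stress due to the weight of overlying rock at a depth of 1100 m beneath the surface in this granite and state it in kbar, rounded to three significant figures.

granite: 2640 kg/m³ × 1.796 m/s² × 1100 m = 5.216×10^6 Pa = 0.05216 kbar

0.0522 kbar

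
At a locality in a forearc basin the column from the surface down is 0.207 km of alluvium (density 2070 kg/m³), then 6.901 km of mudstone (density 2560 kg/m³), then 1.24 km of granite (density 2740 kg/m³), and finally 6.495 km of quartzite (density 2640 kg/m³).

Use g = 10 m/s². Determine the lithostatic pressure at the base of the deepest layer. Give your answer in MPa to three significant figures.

alluvium: 2070 kg/m³ × 10 m/s² × 207 m = 4.285×10^6 Pa = 4.285 MPa
mudstone: 2560 kg/m³ × 10 m/s² × 6901 m = 1.767×10^8 Pa = 176.7 MPa
granite: 2740 kg/m³ × 10 m/s² × 1240 m = 3.398×10^7 Pa = 33.98 MPa
quartzite: 2640 kg/m³ × 10 m/s² × 6495 m = 1.715×10^8 Pa = 171.5 MPa
Total = 4.285 + 176.7 + 33.98 + 171.5 = 386.39 MPa

386 MPa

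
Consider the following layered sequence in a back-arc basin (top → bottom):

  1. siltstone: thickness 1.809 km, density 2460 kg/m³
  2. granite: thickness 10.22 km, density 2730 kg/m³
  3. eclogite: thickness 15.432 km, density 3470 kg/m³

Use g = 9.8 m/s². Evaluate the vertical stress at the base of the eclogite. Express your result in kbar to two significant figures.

8.4 kbar

siltstone: 2460 kg/m³ × 9.8 m/s² × 1809 m = 4.361×10^7 Pa = 0.4361 kbar
granite: 2730 kg/m³ × 9.8 m/s² × 10220 m = 2.734×10^8 Pa = 2.734 kbar
eclogite: 3470 kg/m³ × 9.8 m/s² × 15432 m = 5.248×10^8 Pa = 5.248 kbar
Total = 0.4361 + 2.734 + 5.248 = 8.4182 kbar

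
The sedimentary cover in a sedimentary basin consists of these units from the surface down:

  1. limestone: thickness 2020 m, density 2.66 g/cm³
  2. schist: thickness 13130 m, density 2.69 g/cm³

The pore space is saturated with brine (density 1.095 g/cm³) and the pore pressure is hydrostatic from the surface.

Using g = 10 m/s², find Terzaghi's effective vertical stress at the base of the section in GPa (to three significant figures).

0.241 GPa

Overburden (lithostatic) stress σ_v:
limestone: 2660 kg/m³ × 10 m/s² × 2020 m = 5.373×10^7 Pa = 53.73 MPa
schist: 2690 kg/m³ × 10 m/s² × 13130 m = 3.532×10^8 Pa = 353.2 MPa
Total = 53.73 + 353.2 = 406.93 MPa
Pore pressure P_p = 1095 kg/m³ × 10 m/s² × 15150 m = 1.659×10^8 Pa = 165.9 MPa
Effective stress σ' = σ_v − P_p = 406.9 − 165.9 = 241.04 MPa = 0.24104 GPa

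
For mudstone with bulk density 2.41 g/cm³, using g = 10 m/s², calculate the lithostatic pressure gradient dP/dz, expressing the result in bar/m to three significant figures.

dP/dz = ρg = 2410 kg/m³ × 10 m/s² = 24100 Pa/m
= 24100 Pa/m × (1 bar/m / 1.0000×10^5 Pa/m) = 0.24100 bar/m

0.241 bar/m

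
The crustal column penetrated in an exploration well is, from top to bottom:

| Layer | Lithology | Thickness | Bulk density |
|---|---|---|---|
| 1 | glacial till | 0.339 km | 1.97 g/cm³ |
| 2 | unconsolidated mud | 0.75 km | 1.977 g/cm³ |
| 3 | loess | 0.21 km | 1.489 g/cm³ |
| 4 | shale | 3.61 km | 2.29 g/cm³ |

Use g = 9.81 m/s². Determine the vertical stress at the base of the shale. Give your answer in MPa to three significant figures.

glacial till: 1970 kg/m³ × 9.81 m/s² × 339 m = 6.551×10^6 Pa = 6.551 MPa
unconsolidated mud: 1977 kg/m³ × 9.81 m/s² × 750 m = 1.455×10^7 Pa = 14.55 MPa
loess: 1489 kg/m³ × 9.81 m/s² × 210 m = 3.067×10^6 Pa = 3.067 MPa
shale: 2290 kg/m³ × 9.81 m/s² × 3610 m = 8.110×10^7 Pa = 81.10 MPa
Total = 6.551 + 14.55 + 3.067 + 81.10 = 105.26 MPa

105 MPa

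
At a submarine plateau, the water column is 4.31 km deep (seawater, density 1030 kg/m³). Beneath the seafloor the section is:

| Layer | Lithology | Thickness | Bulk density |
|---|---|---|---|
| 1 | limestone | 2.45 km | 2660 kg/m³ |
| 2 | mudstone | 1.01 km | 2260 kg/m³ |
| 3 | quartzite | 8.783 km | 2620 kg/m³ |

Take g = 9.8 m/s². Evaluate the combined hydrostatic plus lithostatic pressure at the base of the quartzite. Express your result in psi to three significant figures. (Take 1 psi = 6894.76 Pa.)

51500 psi

seawater: 1030 kg/m³ × 9.8 m/s² × 4310 m = 4.351×10^7 Pa = 6310 psi
limestone: 2660 kg/m³ × 9.8 m/s² × 2450 m = 6.387×10^7 Pa = 9263 psi
mudstone: 2260 kg/m³ × 9.8 m/s² × 1010 m = 2.237×10^7 Pa = 3244 psi
quartzite: 2620 kg/m³ × 9.8 m/s² × 8783 m = 2.255×10^8 Pa = 32708 psi
Total = 6310 + 9263 + 3244 + 32708 = 51525 psi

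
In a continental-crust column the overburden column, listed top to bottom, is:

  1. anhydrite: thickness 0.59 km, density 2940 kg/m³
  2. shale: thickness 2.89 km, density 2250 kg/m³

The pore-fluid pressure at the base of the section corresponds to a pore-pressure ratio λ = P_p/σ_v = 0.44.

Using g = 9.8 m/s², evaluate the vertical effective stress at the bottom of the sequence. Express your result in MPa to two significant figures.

Overburden (lithostatic) stress σ_v:
anhydrite: 2940 kg/m³ × 9.8 m/s² × 590 m = 1.700×10^7 Pa = 17.00 MPa
shale: 2250 kg/m³ × 9.8 m/s² × 2890 m = 6.372×10^7 Pa = 63.72 MPa
Total = 17.00 + 63.72 = 80.724 MPa
Pore pressure P_p = λ·σ_v = 0.44 × 80.72 MPa = 35.52 MPa
Effective stress σ' = σ_v − P_p = 80.72 − 35.52 = 45.205 MPa

45 MPa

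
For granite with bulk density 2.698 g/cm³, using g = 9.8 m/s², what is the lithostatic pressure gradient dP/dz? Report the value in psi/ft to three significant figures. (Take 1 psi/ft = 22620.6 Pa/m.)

1.17 psi/ft

dP/dz = ρg = 2698 kg/m³ × 9.8 m/s² = 26440 Pa/m
= 26440 Pa/m × (1 psi/ft / 22621 Pa/m) = 1.1689 psi/ft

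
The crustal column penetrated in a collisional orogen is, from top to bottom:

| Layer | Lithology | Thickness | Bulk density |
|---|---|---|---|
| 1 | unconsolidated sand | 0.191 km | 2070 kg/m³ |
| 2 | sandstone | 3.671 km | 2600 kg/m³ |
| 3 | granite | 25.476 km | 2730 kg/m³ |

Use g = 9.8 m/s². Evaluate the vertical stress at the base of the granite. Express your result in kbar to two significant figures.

unconsolidated sand: 2070 kg/m³ × 9.8 m/s² × 191 m = 3.875×10^6 Pa = 0.03875 kbar
sandstone: 2600 kg/m³ × 9.8 m/s² × 3671 m = 9.354×10^7 Pa = 0.9354 kbar
granite: 2730 kg/m³ × 9.8 m/s² × 25476 m = 6.816×10^8 Pa = 6.816 kbar
Total = 0.03875 + 0.9354 + 6.816 = 7.7900 kbar

7.8 kbar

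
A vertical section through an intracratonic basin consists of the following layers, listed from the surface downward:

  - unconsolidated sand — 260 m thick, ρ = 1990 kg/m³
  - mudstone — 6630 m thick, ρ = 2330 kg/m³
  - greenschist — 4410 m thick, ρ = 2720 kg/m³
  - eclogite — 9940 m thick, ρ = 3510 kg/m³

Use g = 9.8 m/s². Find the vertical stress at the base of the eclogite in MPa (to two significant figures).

620 MPa

unconsolidated sand: 1990 kg/m³ × 9.8 m/s² × 260 m = 5.071×10^6 Pa = 5.071 MPa
mudstone: 2330 kg/m³ × 9.8 m/s² × 6630 m = 1.514×10^8 Pa = 151.4 MPa
greenschist: 2720 kg/m³ × 9.8 m/s² × 4410 m = 1.176×10^8 Pa = 117.6 MPa
eclogite: 3510 kg/m³ × 9.8 m/s² × 9940 m = 3.419×10^8 Pa = 341.9 MPa
Total = 5.071 + 151.4 + 117.6 + 341.9 = 615.93 MPa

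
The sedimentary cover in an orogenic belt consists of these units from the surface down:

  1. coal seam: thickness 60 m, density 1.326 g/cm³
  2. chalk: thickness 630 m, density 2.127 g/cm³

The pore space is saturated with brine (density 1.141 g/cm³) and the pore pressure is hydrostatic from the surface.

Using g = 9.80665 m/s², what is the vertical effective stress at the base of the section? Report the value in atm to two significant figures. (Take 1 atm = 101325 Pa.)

61 atm

Overburden (lithostatic) stress σ_v:
coal seam: 1326 kg/m³ × 9.80665 m/s² × 60 m = 7.802×10^5 Pa = 0.7802 MPa
chalk: 2127 kg/m³ × 9.80665 m/s² × 630 m = 1.314×10^7 Pa = 13.14 MPa
Total = 0.7802 + 13.14 = 13.921 MPa
Pore pressure P_p = 1141 kg/m³ × 9.80665 m/s² × 690 m = 7.721×10^6 Pa = 7.721 MPa
Effective stress σ' = σ_v − P_p = 13.92 − 7.721 = 6.2005 MPa = 61.195 atm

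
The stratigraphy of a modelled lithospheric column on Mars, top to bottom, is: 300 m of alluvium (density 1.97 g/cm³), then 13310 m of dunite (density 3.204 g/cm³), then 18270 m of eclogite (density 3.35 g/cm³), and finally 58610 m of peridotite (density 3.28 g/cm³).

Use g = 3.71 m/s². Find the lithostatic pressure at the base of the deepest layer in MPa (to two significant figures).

1100 MPa

alluvium: 1970 kg/m³ × 3.71 m/s² × 300 m = 2.193×10^6 Pa = 2.193 MPa
dunite: 3204 kg/m³ × 3.71 m/s² × 13310 m = 1.582×10^8 Pa = 158.2 MPa
eclogite: 3350 kg/m³ × 3.71 m/s² × 18270 m = 2.271×10^8 Pa = 227.1 MPa
peridotite: 3280 kg/m³ × 3.71 m/s² × 58610 m = 7.132×10^8 Pa = 713.2 MPa
Total = 2.193 + 158.2 + 227.1 + 713.2 = 1100.7 MPa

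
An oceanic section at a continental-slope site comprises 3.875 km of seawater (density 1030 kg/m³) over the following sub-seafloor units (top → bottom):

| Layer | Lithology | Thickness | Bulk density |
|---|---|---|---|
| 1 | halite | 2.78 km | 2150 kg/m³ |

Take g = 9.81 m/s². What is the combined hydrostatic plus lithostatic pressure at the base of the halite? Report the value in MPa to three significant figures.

97.8 MPa

seawater: 1030 kg/m³ × 9.81 m/s² × 3875 m = 3.915×10^7 Pa = 39.15 MPa
halite: 2150 kg/m³ × 9.81 m/s² × 2780 m = 5.863×10^7 Pa = 58.63 MPa
Total = 39.15 + 58.63 = 97.789 MPa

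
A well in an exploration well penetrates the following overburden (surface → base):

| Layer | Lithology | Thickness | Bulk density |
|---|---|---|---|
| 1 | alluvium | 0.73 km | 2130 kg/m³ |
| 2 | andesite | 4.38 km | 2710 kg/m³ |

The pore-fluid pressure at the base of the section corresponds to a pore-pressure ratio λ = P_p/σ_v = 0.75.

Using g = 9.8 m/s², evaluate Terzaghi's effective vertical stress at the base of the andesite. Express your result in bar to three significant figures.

329 bar

Overburden (lithostatic) stress σ_v:
alluvium: 2130 kg/m³ × 9.8 m/s² × 730 m = 1.524×10^7 Pa = 15.24 MPa
andesite: 2710 kg/m³ × 9.8 m/s² × 4380 m = 1.163×10^8 Pa = 116.3 MPa
Total = 15.24 + 116.3 = 131.56 MPa
Pore pressure P_p = λ·σ_v = 0.75 × 131.6 MPa = 98.67 MPa
Effective stress σ' = σ_v − P_p = 131.6 − 98.67 = 32.891 MPa = 328.91 bar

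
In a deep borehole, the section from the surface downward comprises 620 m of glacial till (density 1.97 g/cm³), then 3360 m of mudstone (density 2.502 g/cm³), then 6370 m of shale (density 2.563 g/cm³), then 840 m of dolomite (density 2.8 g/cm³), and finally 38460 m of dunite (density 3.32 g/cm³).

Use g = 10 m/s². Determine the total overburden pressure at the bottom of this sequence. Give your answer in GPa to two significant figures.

1.6 GPa

glacial till: 1970 kg/m³ × 10 m/s² × 620 m = 1.221×10^7 Pa = 0.01221 GPa
mudstone: 2502 kg/m³ × 10 m/s² × 3360 m = 8.407×10^7 Pa = 0.08407 GPa
shale: 2563 kg/m³ × 10 m/s² × 6370 m = 1.633×10^8 Pa = 0.1633 GPa
dolomite: 2800 kg/m³ × 10 m/s² × 840 m = 2.352×10^7 Pa = 0.02352 GPa
dunite: 3320 kg/m³ × 10 m/s² × 38460 m = 1.277×10^9 Pa = 1.277 GPa
Total = 0.01221 + 0.08407 + 0.1633 + 0.02352 + 1.277 = 1.5599 GPa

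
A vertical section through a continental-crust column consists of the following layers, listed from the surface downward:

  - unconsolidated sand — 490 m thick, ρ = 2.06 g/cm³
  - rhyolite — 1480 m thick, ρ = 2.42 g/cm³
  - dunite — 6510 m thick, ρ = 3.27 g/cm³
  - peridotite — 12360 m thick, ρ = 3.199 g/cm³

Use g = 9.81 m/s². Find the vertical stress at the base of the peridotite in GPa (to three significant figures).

0.642 GPa

unconsolidated sand: 2060 kg/m³ × 9.81 m/s² × 490 m = 9.902×10^6 Pa = 9.902×10^-3 GPa
rhyolite: 2420 kg/m³ × 9.81 m/s² × 1480 m = 3.514×10^7 Pa = 0.03514 GPa
dunite: 3270 kg/m³ × 9.81 m/s² × 6510 m = 2.088×10^8 Pa = 0.2088 GPa
peridotite: 3199 kg/m³ × 9.81 m/s² × 12360 m = 3.879×10^8 Pa = 0.3879 GPa
Total = 9.902×10^-3 + 0.03514 + 0.2088 + 0.3879 = 0.64175 GPa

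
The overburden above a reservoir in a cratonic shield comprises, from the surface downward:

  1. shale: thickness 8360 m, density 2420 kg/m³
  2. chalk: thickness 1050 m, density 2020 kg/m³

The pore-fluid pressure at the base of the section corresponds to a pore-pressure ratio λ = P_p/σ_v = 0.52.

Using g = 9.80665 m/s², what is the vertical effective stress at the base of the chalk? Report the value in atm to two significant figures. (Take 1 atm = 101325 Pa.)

1000 atm

Overburden (lithostatic) stress σ_v:
shale: 2420 kg/m³ × 9.80665 m/s² × 8360 m = 1.984×10^8 Pa = 198.4 MPa
chalk: 2020 kg/m³ × 9.80665 m/s² × 1050 m = 2.080×10^7 Pa = 20.80 MPa
Total = 198.4 + 20.80 = 219.20 MPa
Pore pressure P_p = λ·σ_v = 0.52 × 219.2 MPa = 114.0 MPa
Effective stress σ' = σ_v − P_p = 219.2 − 114.0 = 105.22 MPa = 1038.4 atm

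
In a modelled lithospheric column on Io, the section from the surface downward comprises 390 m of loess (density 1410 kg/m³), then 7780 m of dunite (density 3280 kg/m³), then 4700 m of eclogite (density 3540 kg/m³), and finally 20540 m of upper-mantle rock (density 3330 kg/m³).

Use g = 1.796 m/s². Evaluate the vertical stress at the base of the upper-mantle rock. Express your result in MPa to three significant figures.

loess: 1410 kg/m³ × 1.796 m/s² × 390 m = 9.876×10^5 Pa = 0.9876 MPa
dunite: 3280 kg/m³ × 1.796 m/s² × 7780 m = 4.583×10^7 Pa = 45.83 MPa
eclogite: 3540 kg/m³ × 1.796 m/s² × 4700 m = 2.988×10^7 Pa = 29.88 MPa
upper-mantle rock: 3330 kg/m³ × 1.796 m/s² × 20540 m = 1.228×10^8 Pa = 122.8 MPa
Total = 0.9876 + 45.83 + 29.88 + 122.8 = 199.54 MPa

200 MPa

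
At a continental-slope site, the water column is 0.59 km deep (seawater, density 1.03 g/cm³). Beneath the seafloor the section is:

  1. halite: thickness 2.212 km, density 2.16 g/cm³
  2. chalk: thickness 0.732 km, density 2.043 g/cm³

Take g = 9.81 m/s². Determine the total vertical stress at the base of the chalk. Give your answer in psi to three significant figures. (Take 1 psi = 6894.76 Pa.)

seawater: 1030 kg/m³ × 9.81 m/s² × 590 m = 5.962×10^6 Pa = 864.6 psi
halite: 2160 kg/m³ × 9.81 m/s² × 2212 m = 4.687×10^7 Pa = 6798 psi
chalk: 2043 kg/m³ × 9.81 m/s² × 732 m = 1.467×10^7 Pa = 2128 psi
Total = 864.6 + 6798 + 2128 = 9790.6 psi

9790 psi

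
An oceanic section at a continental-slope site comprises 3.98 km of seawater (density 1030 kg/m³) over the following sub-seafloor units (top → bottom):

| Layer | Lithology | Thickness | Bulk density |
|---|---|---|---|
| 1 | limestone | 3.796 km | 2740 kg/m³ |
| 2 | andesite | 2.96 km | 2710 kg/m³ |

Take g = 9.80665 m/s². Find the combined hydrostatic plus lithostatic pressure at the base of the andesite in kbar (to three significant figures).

seawater: 1030 kg/m³ × 9.80665 m/s² × 3980 m = 4.020×10^7 Pa = 0.4020 kbar
limestone: 2740 kg/m³ × 9.80665 m/s² × 3796 m = 1.020×10^8 Pa = 1.020 kbar
andesite: 2710 kg/m³ × 9.80665 m/s² × 2960 m = 7.867×10^7 Pa = 0.7867 kbar
Total = 0.4020 + 1.020 + 0.7867 = 2.2087 kbar

2.21 kbar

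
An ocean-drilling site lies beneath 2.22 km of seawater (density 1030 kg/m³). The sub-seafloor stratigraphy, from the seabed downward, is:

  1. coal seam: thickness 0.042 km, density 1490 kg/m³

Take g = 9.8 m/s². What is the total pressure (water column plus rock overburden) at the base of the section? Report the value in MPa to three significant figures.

23.0 MPa

seawater: 1030 kg/m³ × 9.8 m/s² × 2220 m = 2.241×10^7 Pa = 22.41 MPa
coal seam: 1490 kg/m³ × 9.8 m/s² × 42 m = 6.133×10^5 Pa = 0.6133 MPa
Total = 22.41 + 0.6133 = 23.022 MPa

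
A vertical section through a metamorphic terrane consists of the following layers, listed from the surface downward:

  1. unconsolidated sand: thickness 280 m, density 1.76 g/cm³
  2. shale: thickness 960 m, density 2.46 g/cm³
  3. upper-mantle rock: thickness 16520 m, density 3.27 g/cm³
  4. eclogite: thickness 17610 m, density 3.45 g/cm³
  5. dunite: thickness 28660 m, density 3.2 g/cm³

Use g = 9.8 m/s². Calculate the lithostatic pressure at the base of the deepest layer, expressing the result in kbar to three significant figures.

20.5 kbar

unconsolidated sand: 1760 kg/m³ × 9.8 m/s² × 280 m = 4.829×10^6 Pa = 0.04829 kbar
shale: 2460 kg/m³ × 9.8 m/s² × 960 m = 2.314×10^7 Pa = 0.2314 kbar
upper-mantle rock: 3270 kg/m³ × 9.8 m/s² × 16520 m = 5.294×10^8 Pa = 5.294 kbar
eclogite: 3450 kg/m³ × 9.8 m/s² × 17610 m = 5.954×10^8 Pa = 5.954 kbar
dunite: 3200 kg/m³ × 9.8 m/s² × 28660 m = 8.988×10^8 Pa = 8.988 kbar
Total = 0.04829 + 0.2314 + 5.294 + 5.954 + 8.988 = 20.515 kbar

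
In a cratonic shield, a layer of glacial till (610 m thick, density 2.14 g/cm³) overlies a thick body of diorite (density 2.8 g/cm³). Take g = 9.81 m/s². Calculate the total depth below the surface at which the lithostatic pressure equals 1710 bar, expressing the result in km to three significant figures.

6.37 km

Pressure at base of upper layers: 2140×9.81×610 = 1.281×10^7 Pa = 128.1 bar
Remaining pressure to be supplied by diorite: 1.710×10^8 − 1.281×10^7 = 1.582×10^8 Pa
Additional depth in diorite = 1.582×10^8 Pa / (2800 kg/m³ × 9.81 m/s²) = 5759.2 m
Total depth = 610 m + 5759.2 m = 6369.2 m
= 6.3692 km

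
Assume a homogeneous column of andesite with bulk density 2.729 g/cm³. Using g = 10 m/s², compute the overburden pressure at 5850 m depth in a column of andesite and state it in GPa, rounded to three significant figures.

andesite: 2729 kg/m³ × 10 m/s² × 5850 m = 1.596×10^8 Pa = 0.1596 GPa

0.160 GPa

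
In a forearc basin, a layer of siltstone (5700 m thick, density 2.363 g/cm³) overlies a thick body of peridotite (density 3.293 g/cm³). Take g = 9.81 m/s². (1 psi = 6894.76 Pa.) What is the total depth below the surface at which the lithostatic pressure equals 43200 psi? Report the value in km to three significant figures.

10.8 km

Pressure at base of upper layers: 2363×9.81×5700 = 1.321×10^8 Pa = 19164 psi
Remaining pressure to be supplied by peridotite: 2.979×10^8 − 1.321×10^8 = 1.657×10^8 Pa
Additional depth in peridotite = 1.657×10^8 Pa / (3293 kg/m³ × 9.81 m/s²) = 5130.0 m
Total depth = 5700 m + 5130.0 m = 10830 m
= 10.830 km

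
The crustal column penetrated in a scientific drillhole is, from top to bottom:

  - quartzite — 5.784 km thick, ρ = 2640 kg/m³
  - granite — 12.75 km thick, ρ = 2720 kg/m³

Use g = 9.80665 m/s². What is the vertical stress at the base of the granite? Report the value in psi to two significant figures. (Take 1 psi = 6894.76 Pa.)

71000 psi

quartzite: 2640 kg/m³ × 9.80665 m/s² × 5784 m = 1.497×10^8 Pa = 21719 psi
granite: 2720 kg/m³ × 9.80665 m/s² × 12750 m = 3.401×10^8 Pa = 49327 psi
Total = 21719 + 49327 = 71045 psi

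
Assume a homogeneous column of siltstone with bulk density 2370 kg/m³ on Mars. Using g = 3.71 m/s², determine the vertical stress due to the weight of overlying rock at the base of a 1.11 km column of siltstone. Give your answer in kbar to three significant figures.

0.0976 kbar

siltstone: 2370 kg/m³ × 3.71 m/s² × 1110 m = 9.760×10^6 Pa = 0.09760 kbar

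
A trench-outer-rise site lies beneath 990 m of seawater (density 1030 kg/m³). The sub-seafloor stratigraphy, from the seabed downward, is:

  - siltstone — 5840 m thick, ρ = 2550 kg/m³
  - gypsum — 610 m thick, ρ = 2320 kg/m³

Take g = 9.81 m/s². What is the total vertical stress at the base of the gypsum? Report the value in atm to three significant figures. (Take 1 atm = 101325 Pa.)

seawater: 1030 kg/m³ × 9.81 m/s² × 990 m = 1.000×10^7 Pa = 98.72 atm
siltstone: 2550 kg/m³ × 9.81 m/s² × 5840 m = 1.461×10^8 Pa = 1442 atm
gypsum: 2320 kg/m³ × 9.81 m/s² × 610 m = 1.388×10^7 Pa = 137.0 atm
Total = 98.72 + 1442 + 137.0 = 1677.5 atm

1680 atm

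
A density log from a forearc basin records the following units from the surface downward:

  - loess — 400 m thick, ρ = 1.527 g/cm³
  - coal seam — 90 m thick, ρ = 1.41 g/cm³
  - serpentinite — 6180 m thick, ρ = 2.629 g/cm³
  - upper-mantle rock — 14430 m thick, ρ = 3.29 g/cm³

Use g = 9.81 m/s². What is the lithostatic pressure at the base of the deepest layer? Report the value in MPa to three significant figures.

632 MPa

loess: 1527 kg/m³ × 9.81 m/s² × 400 m = 5.992×10^6 Pa = 5.992 MPa
coal seam: 1410 kg/m³ × 9.81 m/s² × 90 m = 1.245×10^6 Pa = 1.245 MPa
serpentinite: 2629 kg/m³ × 9.81 m/s² × 6180 m = 1.594×10^8 Pa = 159.4 MPa
upper-mantle rock: 3290 kg/m³ × 9.81 m/s² × 14430 m = 4.657×10^8 Pa = 465.7 MPa
Total = 5.992 + 1.245 + 159.4 + 465.7 = 632.35 MPa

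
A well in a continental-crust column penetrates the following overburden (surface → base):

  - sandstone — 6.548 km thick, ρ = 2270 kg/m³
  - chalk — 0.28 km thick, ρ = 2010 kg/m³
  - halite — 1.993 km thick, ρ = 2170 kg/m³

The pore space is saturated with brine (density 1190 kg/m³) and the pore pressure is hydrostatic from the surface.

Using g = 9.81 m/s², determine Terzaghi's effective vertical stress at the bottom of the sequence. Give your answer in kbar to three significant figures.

0.908 kbar

Overburden (lithostatic) stress σ_v:
sandstone: 2270 kg/m³ × 9.81 m/s² × 6548 m = 1.458×10^8 Pa = 145.8 MPa
chalk: 2010 kg/m³ × 9.81 m/s² × 280 m = 5.521×10^6 Pa = 5.521 MPa
halite: 2170 kg/m³ × 9.81 m/s² × 1993 m = 4.243×10^7 Pa = 42.43 MPa
Total = 145.8 + 5.521 + 42.43 = 193.76 MPa
Pore pressure P_p = 1190 kg/m³ × 9.81 m/s² × 8821 m = 1.030×10^8 Pa = 103.0 MPa
Effective stress σ' = σ_v − P_p = 193.8 − 103.0 = 90.787 MPa = 0.90787 kbar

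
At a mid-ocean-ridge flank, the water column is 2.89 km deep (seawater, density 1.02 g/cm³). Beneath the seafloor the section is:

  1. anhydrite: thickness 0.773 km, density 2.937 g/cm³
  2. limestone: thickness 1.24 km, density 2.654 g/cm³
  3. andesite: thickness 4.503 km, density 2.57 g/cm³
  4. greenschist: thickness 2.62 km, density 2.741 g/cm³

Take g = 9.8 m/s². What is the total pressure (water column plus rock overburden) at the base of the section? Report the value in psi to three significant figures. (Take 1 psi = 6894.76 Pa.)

seawater: 1020 kg/m³ × 9.8 m/s² × 2890 m = 2.889×10^7 Pa = 4190 psi
anhydrite: 2937 kg/m³ × 9.8 m/s² × 773 m = 2.225×10^7 Pa = 3227 psi
limestone: 2654 kg/m³ × 9.8 m/s² × 1240 m = 3.225×10^7 Pa = 4678 psi
andesite: 2570 kg/m³ × 9.8 m/s² × 4503 m = 1.134×10^8 Pa = 16449 psi
greenschist: 2741 kg/m³ × 9.8 m/s² × 2620 m = 7.038×10^7 Pa = 10207 psi
Total = 4190 + 3227 + 4678 + 16449 + 10207 = 38751 psi

38800 psi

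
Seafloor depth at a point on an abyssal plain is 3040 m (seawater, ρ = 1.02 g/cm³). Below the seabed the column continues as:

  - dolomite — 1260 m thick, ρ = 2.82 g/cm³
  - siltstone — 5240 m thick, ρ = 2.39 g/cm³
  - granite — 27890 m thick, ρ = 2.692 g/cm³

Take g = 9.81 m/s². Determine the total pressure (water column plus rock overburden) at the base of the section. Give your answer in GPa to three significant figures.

seawater: 1020 kg/m³ × 9.81 m/s² × 3040 m = 3.042×10^7 Pa = 0.03042 GPa
dolomite: 2820 kg/m³ × 9.81 m/s² × 1260 m = 3.486×10^7 Pa = 0.03486 GPa
siltstone: 2390 kg/m³ × 9.81 m/s² × 5240 m = 1.229×10^8 Pa = 0.1229 GPa
granite: 2692 kg/m³ × 9.81 m/s² × 27890 m = 7.365×10^8 Pa = 0.7365 GPa
Total = 0.03042 + 0.03486 + 0.1229 + 0.7365 = 0.92467 GPa

0.925 GPa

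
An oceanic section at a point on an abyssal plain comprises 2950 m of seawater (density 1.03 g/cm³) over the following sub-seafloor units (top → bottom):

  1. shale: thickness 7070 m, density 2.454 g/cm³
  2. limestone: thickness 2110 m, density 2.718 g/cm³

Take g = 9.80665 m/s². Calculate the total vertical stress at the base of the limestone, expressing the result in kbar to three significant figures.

2.56 kbar

seawater: 1030 kg/m³ × 9.80665 m/s² × 2950 m = 2.980×10^7 Pa = 0.2980 kbar
shale: 2454 kg/m³ × 9.80665 m/s² × 7070 m = 1.701×10^8 Pa = 1.701 kbar
limestone: 2718 kg/m³ × 9.80665 m/s² × 2110 m = 5.624×10^7 Pa = 0.5624 kbar
Total = 0.2980 + 1.701 + 0.5624 = 2.5618 kbar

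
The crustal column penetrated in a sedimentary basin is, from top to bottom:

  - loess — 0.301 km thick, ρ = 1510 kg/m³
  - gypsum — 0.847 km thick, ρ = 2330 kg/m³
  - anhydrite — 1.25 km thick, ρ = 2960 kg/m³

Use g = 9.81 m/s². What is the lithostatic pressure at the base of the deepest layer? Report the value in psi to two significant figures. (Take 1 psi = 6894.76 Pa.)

loess: 1510 kg/m³ × 9.81 m/s² × 301 m = 4.459×10^6 Pa = 646.7 psi
gypsum: 2330 kg/m³ × 9.81 m/s² × 847 m = 1.936×10^7 Pa = 2808 psi
anhydrite: 2960 kg/m³ × 9.81 m/s² × 1250 m = 3.630×10^7 Pa = 5264 psi
Total = 646.7 + 2808 + 5264 = 8719.1 psi

8700 psi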